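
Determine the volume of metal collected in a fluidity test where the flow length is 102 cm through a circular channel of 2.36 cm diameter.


Formula: V = pi * (d/2)^2 * L  (cylinder volume)
Radius = 2.36/2 = 1.18 cm
V = pi * 1.18^2 * 102 = 446.1841 cm^3

Answer: 446.1841 cm^3


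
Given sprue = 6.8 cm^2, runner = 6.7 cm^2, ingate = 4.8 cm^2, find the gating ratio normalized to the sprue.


Sprue:Runner:Ingate = 1 : 6.7/6.8 : 4.8/6.8 = 1:0.99:0.71

Final answer: 1:0.99:0.71


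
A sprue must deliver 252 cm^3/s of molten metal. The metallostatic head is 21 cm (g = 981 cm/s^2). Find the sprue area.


Formula: v = sqrt(2*g*h), A = Q/v
Velocity: v = sqrt(2 * 981 * 21) = sqrt(41202) = 202.9828 cm/s
Sprue area: A = Q / v = 252 / 202.9828 = 1.2415 cm^2

1.2415 cm^2


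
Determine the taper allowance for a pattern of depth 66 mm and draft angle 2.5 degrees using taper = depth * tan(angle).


Formula: taper = depth * tan(draft_angle)
tan(2.5 deg) = 0.0436609
taper = 66 mm * 0.0436609 = 2.8816 mm


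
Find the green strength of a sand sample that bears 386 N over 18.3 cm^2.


Formula: Compressive Strength = Force / Area
Strength = 386 N / 18.3 cm^2 = 21.0929 N/cm^2

Answer: 21.0929 N/cm^2


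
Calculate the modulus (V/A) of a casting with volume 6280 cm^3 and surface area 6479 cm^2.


Formula: Casting Modulus M = V / A
M = 6280 cm^3 / 6479 cm^2 = 0.9693 cm

0.9693 cm


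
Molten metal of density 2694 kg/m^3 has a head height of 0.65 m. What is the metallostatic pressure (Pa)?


Formula: P = rho * g * h
rho * g = 2694 * 9.81 = 26428.14 N/m^3
P = 26428.14 * 0.65 = 17178.2910 Pa

Answer: 17178.2910 Pa


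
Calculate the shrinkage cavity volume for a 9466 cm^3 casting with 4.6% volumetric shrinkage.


Formula: V_shrink = V_casting * shrinkage_pct / 100
V_shrink = 9466 cm^3 * 4.6 / 100 = 435.4360 cm^3

Answer: 435.4360 cm^3


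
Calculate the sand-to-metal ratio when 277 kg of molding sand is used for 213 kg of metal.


Formula: Sand-to-Metal Ratio = W_sand / W_metal
Ratio = 277 kg / 213 kg = 1.3005

Final answer: 1.3005


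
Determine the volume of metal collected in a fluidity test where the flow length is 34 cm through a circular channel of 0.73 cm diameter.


Formula: V = pi * (d/2)^2 * L  (cylinder volume)
Radius = 0.73/2 = 0.365 cm
V = pi * 0.365^2 * 34 = 14.2303 cm^3

14.2303 cm^3


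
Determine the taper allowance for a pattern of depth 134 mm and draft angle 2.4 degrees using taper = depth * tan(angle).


Formula: taper = depth * tan(draft_angle)
tan(2.4 deg) = 0.0419124
taper = 134 mm * 0.0419124 = 5.6163 mm


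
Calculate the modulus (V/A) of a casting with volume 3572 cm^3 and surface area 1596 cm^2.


Formula: Casting Modulus M = V / A
M = 3572 cm^3 / 1596 cm^2 = 2.2381 cm

2.2381 cm


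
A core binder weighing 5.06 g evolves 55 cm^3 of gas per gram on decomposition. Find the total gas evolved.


Formula: V_gas = W_binder * gas_evolution_rate
V = 5.06 g * 55 cm^3/g = 278.3000 cm^3


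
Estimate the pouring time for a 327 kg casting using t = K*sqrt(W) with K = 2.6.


Formula: t = K * sqrt(W)
sqrt(W) = sqrt(327) = 18.08314
t = 2.6 * 18.08314 = 47.0162 s


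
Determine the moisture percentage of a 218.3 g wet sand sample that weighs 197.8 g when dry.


Formula: MC = (W_wet - W_dry) / W_wet * 100
Water mass = 218.3 - 197.8 = 20.5 g
MC = 20.5 / 218.3 * 100 = 9.3907%

Answer: 9.3907%


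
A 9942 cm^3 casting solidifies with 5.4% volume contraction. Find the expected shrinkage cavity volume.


Formula: V_shrink = V_casting * shrinkage_pct / 100
V_shrink = 9942 cm^3 * 5.4 / 100 = 536.8680 cm^3


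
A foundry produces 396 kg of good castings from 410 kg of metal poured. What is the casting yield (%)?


Formula: Casting Yield = (W_good / W_total) * 100
Yield = (396 kg / 410 kg) * 100 = 96.5854%


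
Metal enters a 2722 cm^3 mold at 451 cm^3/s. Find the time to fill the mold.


Formula: t_fill = V_mold / Q_flow
t = 2722 cm^3 / 451 cm^3/s = 6.0355 s

Answer: 6.0355 s


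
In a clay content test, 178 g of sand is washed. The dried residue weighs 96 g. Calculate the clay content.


Formula: Clay% = (W_total - W_washed) / W_total * 100
Clay mass = 178 - 96 = 82 g
Clay% = 82 / 178 * 100 = 46.0674%

46.0674%


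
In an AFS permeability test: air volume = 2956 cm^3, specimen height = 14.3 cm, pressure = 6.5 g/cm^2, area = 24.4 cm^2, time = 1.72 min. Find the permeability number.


Formula: Permeability Number P = (V * H) / (p * A * t)
Numerator: V * H = 2956 * 14.3 = 42270.8
Denominator: p * A * t = 6.5 * 24.4 * 1.72 = 272.792
P = 42270.8 / 272.792 = 154.9562

Final answer: 154.9562


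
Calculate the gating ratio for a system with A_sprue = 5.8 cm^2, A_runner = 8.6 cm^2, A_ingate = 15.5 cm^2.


Sprue:Runner:Ingate = 1 : 8.6/5.8 : 15.5/5.8 = 1:1.48:2.67


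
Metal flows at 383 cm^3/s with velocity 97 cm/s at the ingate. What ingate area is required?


Formula: A_ingate = Q / v  (continuity equation)
A = 383 cm^3/s / 97 cm/s = 3.9485 cm^2

Final answer: 3.9485 cm^2


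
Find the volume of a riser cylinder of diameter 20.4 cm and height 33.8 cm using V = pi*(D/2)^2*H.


Formula: V = pi * (D/2)^2 * H  (cylinder volume)
Radius = D/2 = 20.4/2 = 10.2 cm
V = pi * 10.2^2 * 33.8 = 11047.5739 cm^3

Answer: 11047.5739 cm^3


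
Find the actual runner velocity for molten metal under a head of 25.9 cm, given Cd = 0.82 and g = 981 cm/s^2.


Formula: v = Cd * sqrt(2 * g * h)  (Torricelli with discharge coefficient)
2*g*h = 2 * 981 * 25.9 = 50815.8 cm^2/s^2
sqrt(50815.8) = 225.42360 cm/s
v = 0.82 * 225.42360 = 184.8474 cm/s

184.8474 cm/s


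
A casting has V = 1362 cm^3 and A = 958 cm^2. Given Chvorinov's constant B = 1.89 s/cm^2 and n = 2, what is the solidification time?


Formula: t_s = B * (V/A)^n  (Chvorinov's rule, n=2)
Modulus M = V/A = 1362/958 = 1.421712 cm
M^2 = 1.421712^2 = 2.021265 cm^2
t_s = 1.89 * 2.021265 = 3.8202 s

Answer: 3.8202 s


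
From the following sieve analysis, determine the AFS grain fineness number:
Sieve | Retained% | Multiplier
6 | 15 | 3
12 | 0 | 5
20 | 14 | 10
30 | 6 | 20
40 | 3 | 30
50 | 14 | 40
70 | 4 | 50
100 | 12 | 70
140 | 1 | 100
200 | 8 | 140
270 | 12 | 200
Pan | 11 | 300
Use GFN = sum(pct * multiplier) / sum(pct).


Formula: GFN = sum(pct * multiplier) / sum(pct)
sum(pct * multiplier) = 8915
sum(pct) = 100
GFN = 8915 / 100 = 89.15


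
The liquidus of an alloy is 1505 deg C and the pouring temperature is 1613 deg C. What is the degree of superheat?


Formula: Superheat = T_pour - T_melt
Superheat = 1613 - 1505 = 108 deg C

108 deg C


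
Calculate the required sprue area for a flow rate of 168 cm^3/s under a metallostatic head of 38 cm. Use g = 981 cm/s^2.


Formula: v = sqrt(2*g*h), A = Q/v
Velocity: v = sqrt(2 * 981 * 38) = sqrt(74556) = 273.0494 cm/s
Sprue area: A = Q / v = 168 / 273.0494 = 0.6153 cm^2

Answer: 0.6153 cm^2


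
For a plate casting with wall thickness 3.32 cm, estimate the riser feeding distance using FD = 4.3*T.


Formula: FD = 4.3 * T  (riser feeding-distance rule)
FD = 4.3 * 3.32 cm = 14.2760 cm

14.2760 cm


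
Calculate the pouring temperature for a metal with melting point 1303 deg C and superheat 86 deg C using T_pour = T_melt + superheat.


Formula: T_pour = T_melt + Superheat
T_pour = 1303 + 86 = 1389 deg C


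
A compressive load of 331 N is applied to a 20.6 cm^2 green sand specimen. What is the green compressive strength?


Formula: Compressive Strength = Force / Area
Strength = 331 N / 20.6 cm^2 = 16.0680 N/cm^2

16.0680 N/cm^2


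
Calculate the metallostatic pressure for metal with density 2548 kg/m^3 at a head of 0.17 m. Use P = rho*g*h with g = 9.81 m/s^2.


Formula: P = rho * g * h
rho * g = 2548 * 9.81 = 24995.88 N/m^3
P = 24995.88 * 0.17 = 4249.2996 Pa

4249.2996 Pa


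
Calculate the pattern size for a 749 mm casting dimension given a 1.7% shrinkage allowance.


Formula: L_pattern = L_casting * (1 + shrinkage_rate/100)
Shrinkage factor = 1 + 1.7/100 = 1.017
L_pattern = 749 mm * 1.017 = 761.7330 mm

761.7330 mm


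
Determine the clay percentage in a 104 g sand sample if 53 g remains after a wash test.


Formula: Clay% = (W_total - W_washed) / W_total * 100
Clay mass = 104 - 53 = 51 g
Clay% = 51 / 104 * 100 = 49.0385%

49.0385%


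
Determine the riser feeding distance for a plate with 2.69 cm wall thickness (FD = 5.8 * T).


Formula: FD = 5.8 * T  (riser feeding-distance rule)
FD = 5.8 * 2.69 cm = 15.6020 cm

Answer: 15.6020 cm


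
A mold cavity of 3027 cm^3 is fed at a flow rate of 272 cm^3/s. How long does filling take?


Formula: t_fill = V_mold / Q_flow
t = 3027 cm^3 / 272 cm^3/s = 11.1287 s

11.1287 s


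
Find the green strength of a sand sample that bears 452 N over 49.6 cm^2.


Formula: Compressive Strength = Force / Area
Strength = 452 N / 49.6 cm^2 = 9.1129 N/cm^2

9.1129 N/cm^2


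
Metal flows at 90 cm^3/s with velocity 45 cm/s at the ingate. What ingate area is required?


Formula: A_ingate = Q / v  (continuity equation)
A = 90 cm^3/s / 45 cm/s = 2.0000 cm^2


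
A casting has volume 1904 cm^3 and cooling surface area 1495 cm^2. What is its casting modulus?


Formula: Casting Modulus M = V / A
M = 1904 cm^3 / 1495 cm^2 = 1.2736 cm

Final answer: 1.2736 cm


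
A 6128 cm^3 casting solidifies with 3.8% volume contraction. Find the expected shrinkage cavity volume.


Formula: V_shrink = V_casting * shrinkage_pct / 100
V_shrink = 6128 cm^3 * 3.8 / 100 = 232.8640 cm^3

232.8640 cm^3


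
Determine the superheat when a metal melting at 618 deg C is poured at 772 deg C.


Formula: Superheat = T_pour - T_melt
Superheat = 772 - 618 = 154 deg C

154 deg C


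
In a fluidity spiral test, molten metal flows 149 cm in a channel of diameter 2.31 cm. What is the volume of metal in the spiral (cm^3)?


Formula: V = pi * (d/2)^2 * L  (cylinder volume)
Radius = 2.31/2 = 1.155 cm
V = pi * 1.155^2 * 149 = 624.4535 cm^3


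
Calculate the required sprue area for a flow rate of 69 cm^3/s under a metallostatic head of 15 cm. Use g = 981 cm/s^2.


Formula: v = sqrt(2*g*h), A = Q/v
Velocity: v = sqrt(2 * 981 * 15) = sqrt(29430) = 171.5517 cm/s
Sprue area: A = Q / v = 69 / 171.5517 = 0.4022 cm^2

Answer: 0.4022 cm^2


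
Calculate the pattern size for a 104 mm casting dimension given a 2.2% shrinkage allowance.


Formula: L_pattern = L_casting * (1 + shrinkage_rate/100)
Shrinkage factor = 1 + 2.2/100 = 1.022
L_pattern = 104 mm * 1.022 = 106.2880 mm


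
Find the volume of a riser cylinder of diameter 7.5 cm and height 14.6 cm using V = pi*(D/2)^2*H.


Formula: V = pi * (D/2)^2 * H  (cylinder volume)
Radius = D/2 = 7.5/2 = 3.75 cm
V = pi * 3.75^2 * 14.6 = 645.0082 cm^3

Final answer: 645.0082 cm^3


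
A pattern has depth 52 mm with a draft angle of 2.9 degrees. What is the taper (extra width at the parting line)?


Formula: taper = depth * tan(draft_angle)
tan(2.9 deg) = 0.0506578
taper = 52 mm * 0.0506578 = 2.6342 mm


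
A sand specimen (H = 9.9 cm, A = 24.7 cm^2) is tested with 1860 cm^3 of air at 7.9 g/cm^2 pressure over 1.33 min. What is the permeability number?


Formula: Permeability Number P = (V * H) / (p * A * t)
Numerator: V * H = 1860 * 9.9 = 18414.0
Denominator: p * A * t = 7.9 * 24.7 * 1.33 = 259.5229
P = 18414.0 / 259.5229 = 70.9533

Final answer: 70.9533


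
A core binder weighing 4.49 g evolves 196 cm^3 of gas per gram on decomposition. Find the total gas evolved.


Formula: V_gas = W_binder * gas_evolution_rate
V = 4.49 g * 196 cm^3/g = 880.0400 cm^3


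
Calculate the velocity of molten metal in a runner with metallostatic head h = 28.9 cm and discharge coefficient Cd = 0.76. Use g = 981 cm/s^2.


Formula: v = Cd * sqrt(2 * g * h)  (Torricelli with discharge coefficient)
2*g*h = 2 * 981 * 28.9 = 56701.8 cm^2/s^2
sqrt(56701.8) = 238.12140 cm/s
v = 0.76 * 238.12140 = 180.9723 cm/s

180.9723 cm/s


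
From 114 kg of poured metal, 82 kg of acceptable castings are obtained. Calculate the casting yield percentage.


Formula: Casting Yield = (W_good / W_total) * 100
Yield = (82 kg / 114 kg) * 100 = 71.9298%


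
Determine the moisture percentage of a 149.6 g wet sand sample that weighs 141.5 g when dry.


Formula: MC = (W_wet - W_dry) / W_wet * 100
Water mass = 149.6 - 141.5 = 8.1 g
MC = 8.1 / 149.6 * 100 = 5.4144%

Final answer: 5.4144%


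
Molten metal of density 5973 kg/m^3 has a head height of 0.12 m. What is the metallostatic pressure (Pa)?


Formula: P = rho * g * h
rho * g = 5973 * 9.81 = 58595.13 N/m^3
P = 58595.13 * 0.12 = 7031.4156 Pa

Answer: 7031.4156 Pa


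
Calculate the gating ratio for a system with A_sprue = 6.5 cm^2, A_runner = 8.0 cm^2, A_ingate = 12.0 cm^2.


Sprue:Runner:Ingate = 1 : 8.0/6.5 : 12.0/6.5 = 1:1.23:1.85

Final answer: 1:1.23:1.85


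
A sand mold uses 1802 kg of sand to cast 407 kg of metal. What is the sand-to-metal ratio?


Formula: Sand-to-Metal Ratio = W_sand / W_metal
Ratio = 1802 kg / 407 kg = 4.4275

4.4275


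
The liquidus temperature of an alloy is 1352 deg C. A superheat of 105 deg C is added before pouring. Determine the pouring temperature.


Formula: T_pour = T_melt + Superheat
T_pour = 1352 + 105 = 1457 deg C

Final answer: 1457 deg C


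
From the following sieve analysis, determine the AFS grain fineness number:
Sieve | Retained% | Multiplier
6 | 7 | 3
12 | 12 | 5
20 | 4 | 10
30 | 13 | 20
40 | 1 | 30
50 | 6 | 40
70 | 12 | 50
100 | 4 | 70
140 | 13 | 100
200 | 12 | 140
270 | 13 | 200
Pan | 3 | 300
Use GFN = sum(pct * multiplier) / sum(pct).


Formula: GFN = sum(pct * multiplier) / sum(pct)
sum(pct * multiplier) = 8011
sum(pct) = 100
GFN = 8011 / 100 = 80.11

Final answer: 80.11


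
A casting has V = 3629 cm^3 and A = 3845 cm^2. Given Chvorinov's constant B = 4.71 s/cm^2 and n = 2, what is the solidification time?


Formula: t_s = B * (V/A)^n  (Chvorinov's rule, n=2)
Modulus M = V/A = 3629/3845 = 0.943823 cm
M^2 = 0.943823^2 = 0.890802 cm^2
t_s = 4.71 * 0.890802 = 4.1957 s

4.1957 s


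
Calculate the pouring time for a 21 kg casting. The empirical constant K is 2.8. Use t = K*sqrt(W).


Formula: t = K * sqrt(W)
sqrt(W) = sqrt(21) = 4.58258
t = 2.8 * 4.58258 = 12.8312 s

12.8312 s


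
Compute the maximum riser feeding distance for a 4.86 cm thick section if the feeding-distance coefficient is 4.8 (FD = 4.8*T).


Formula: FD = 4.8 * T  (riser feeding-distance rule)
FD = 4.8 * 4.86 cm = 23.3280 cm


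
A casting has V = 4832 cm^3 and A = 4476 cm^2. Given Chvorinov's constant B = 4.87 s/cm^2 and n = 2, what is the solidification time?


Formula: t_s = B * (V/A)^n  (Chvorinov's rule, n=2)
Modulus M = V/A = 4832/4476 = 1.079535 cm
M^2 = 1.079535^2 = 1.165396 cm^2
t_s = 4.87 * 1.165396 = 5.6755 s

Answer: 5.6755 s


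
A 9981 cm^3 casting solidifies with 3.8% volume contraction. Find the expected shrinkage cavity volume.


Formula: V_shrink = V_casting * shrinkage_pct / 100
V_shrink = 9981 cm^3 * 3.8 / 100 = 379.2780 cm^3

379.2780 cm^3


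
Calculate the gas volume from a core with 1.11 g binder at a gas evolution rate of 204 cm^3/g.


Formula: V_gas = W_binder * gas_evolution_rate
V = 1.11 g * 204 cm^3/g = 226.4400 cm^3


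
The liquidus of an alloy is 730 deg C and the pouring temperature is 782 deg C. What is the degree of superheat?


Formula: Superheat = T_pour - T_melt
Superheat = 782 - 730 = 52 deg C

52 deg C


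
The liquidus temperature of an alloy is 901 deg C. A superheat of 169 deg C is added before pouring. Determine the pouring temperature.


Formula: T_pour = T_melt + Superheat
T_pour = 901 + 169 = 1070 deg C

1070 deg C


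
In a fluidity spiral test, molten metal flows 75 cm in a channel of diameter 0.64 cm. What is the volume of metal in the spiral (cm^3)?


Formula: V = pi * (d/2)^2 * L  (cylinder volume)
Radius = 0.64/2 = 0.32 cm
V = pi * 0.32^2 * 75 = 24.1274 cm^3

24.1274 cm^3


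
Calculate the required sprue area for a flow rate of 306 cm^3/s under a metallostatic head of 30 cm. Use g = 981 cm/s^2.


Formula: v = sqrt(2*g*h), A = Q/v
Velocity: v = sqrt(2 * 981 * 30) = sqrt(58860) = 242.6108 cm/s
Sprue area: A = Q / v = 306 / 242.6108 = 1.2613 cm^2


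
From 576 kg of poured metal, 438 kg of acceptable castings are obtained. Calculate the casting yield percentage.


Formula: Casting Yield = (W_good / W_total) * 100
Yield = (438 kg / 576 kg) * 100 = 76.0417%

Answer: 76.0417%


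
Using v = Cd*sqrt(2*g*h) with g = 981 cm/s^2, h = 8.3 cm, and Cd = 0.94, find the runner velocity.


Formula: v = Cd * sqrt(2 * g * h)  (Torricelli with discharge coefficient)
2*g*h = 2 * 981 * 8.3 = 16284.6 cm^2/s^2
sqrt(16284.6) = 127.61113 cm/s
v = 0.94 * 127.61113 = 119.9545 cm/s

Final answer: 119.9545 cm/s


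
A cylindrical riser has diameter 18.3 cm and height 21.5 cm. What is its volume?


Formula: V = pi * (D/2)^2 * H  (cylinder volume)
Radius = D/2 = 18.3/2 = 9.15 cm
V = pi * 9.15^2 * 21.5 = 5654.9728 cm^3


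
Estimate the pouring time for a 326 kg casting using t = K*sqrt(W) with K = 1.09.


Formula: t = K * sqrt(W)
sqrt(W) = sqrt(326) = 18.05547
t = 1.09 * 18.05547 = 19.6805 s

Final answer: 19.6805 s


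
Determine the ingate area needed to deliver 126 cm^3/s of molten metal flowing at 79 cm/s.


Formula: A_ingate = Q / v  (continuity equation)
A = 126 cm^3/s / 79 cm/s = 1.5949 cm^2


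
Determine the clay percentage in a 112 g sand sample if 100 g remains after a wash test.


Formula: Clay% = (W_total - W_washed) / W_total * 100
Clay mass = 112 - 100 = 12 g
Clay% = 12 / 112 * 100 = 10.7143%

Final answer: 10.7143%


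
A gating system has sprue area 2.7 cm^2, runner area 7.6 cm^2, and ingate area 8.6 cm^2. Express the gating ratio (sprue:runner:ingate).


Sprue:Runner:Ingate = 1 : 7.6/2.7 : 8.6/2.7 = 1:2.81:3.19


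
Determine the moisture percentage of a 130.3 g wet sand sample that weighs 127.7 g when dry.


Formula: MC = (W_wet - W_dry) / W_wet * 100
Water mass = 130.3 - 127.7 = 2.6 g
MC = 2.6 / 130.3 * 100 = 1.9954%

Answer: 1.9954%


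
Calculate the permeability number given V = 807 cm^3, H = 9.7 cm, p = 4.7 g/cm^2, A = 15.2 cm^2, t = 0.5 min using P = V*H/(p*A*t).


Formula: Permeability Number P = (V * H) / (p * A * t)
Numerator: V * H = 807 * 9.7 = 7827.9
Denominator: p * A * t = 4.7 * 15.2 * 0.5 = 35.72
P = 7827.9 / 35.72 = 219.1461

Answer: 219.1461


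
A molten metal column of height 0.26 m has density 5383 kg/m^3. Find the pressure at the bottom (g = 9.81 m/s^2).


Formula: P = rho * g * h
rho * g = 5383 * 9.81 = 52807.23 N/m^3
P = 52807.23 * 0.26 = 13729.8798 Pa

Answer: 13729.8798 Pa


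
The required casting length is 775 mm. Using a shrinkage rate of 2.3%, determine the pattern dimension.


Formula: L_pattern = L_casting * (1 + shrinkage_rate/100)
Shrinkage factor = 1 + 2.3/100 = 1.023
L_pattern = 775 mm * 1.023 = 792.8250 mm

Answer: 792.8250 mm


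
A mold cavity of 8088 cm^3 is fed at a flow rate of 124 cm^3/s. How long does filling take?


Formula: t_fill = V_mold / Q_flow
t = 8088 cm^3 / 124 cm^3/s = 65.2258 s

65.2258 s


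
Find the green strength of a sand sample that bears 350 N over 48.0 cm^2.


Formula: Compressive Strength = Force / Area
Strength = 350 N / 48.0 cm^2 = 7.2917 N/cm^2

Answer: 7.2917 N/cm^2


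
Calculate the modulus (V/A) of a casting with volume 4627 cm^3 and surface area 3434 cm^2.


Formula: Casting Modulus M = V / A
M = 4627 cm^3 / 3434 cm^2 = 1.3474 cm

1.3474 cm


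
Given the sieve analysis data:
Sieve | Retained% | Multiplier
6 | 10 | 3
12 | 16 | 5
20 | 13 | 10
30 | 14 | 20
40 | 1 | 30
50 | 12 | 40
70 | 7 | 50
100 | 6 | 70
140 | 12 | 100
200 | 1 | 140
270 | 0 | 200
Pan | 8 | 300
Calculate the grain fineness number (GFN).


Formula: GFN = sum(pct * multiplier) / sum(pct)
sum(pct * multiplier) = 5540
sum(pct) = 100
GFN = 5540 / 100 = 55.40

Final answer: 55.40


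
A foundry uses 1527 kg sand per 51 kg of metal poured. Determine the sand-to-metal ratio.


Formula: Sand-to-Metal Ratio = W_sand / W_metal
Ratio = 1527 kg / 51 kg = 29.9412


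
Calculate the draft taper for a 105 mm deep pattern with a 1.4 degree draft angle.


Formula: taper = depth * tan(draft_angle)
tan(1.4 deg) = 0.0244395
taper = 105 mm * 0.0244395 = 2.5661 mm

2.5661 mm


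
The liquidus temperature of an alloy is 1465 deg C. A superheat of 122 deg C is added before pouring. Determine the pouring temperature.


Formula: T_pour = T_melt + Superheat
T_pour = 1465 + 122 = 1587 deg C

Final answer: 1587 deg C


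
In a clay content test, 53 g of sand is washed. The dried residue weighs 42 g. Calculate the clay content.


Formula: Clay% = (W_total - W_washed) / W_total * 100
Clay mass = 53 - 42 = 11 g
Clay% = 11 / 53 * 100 = 20.7547%


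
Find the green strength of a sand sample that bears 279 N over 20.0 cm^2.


Formula: Compressive Strength = Force / Area
Strength = 279 N / 20.0 cm^2 = 13.9500 N/cm^2


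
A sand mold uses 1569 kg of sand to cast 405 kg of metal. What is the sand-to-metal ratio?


Formula: Sand-to-Metal Ratio = W_sand / W_metal
Ratio = 1569 kg / 405 kg = 3.8741

Final answer: 3.8741


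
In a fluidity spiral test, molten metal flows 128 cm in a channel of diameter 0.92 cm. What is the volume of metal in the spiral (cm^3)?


Formula: V = pi * (d/2)^2 * L  (cylinder volume)
Radius = 0.92/2 = 0.46 cm
V = pi * 0.46^2 * 128 = 85.0894 cm^3


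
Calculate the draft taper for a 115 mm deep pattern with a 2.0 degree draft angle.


Formula: taper = depth * tan(draft_angle)
tan(2.0 deg) = 0.0349208
taper = 115 mm * 0.0349208 = 4.0159 mm


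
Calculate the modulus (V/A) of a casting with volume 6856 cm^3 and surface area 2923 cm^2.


Formula: Casting Modulus M = V / A
M = 6856 cm^3 / 2923 cm^2 = 2.3455 cm

2.3455 cm


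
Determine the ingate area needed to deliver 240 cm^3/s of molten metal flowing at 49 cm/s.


Formula: A_ingate = Q / v  (continuity equation)
A = 240 cm^3/s / 49 cm/s = 4.8980 cm^2

Answer: 4.8980 cm^2


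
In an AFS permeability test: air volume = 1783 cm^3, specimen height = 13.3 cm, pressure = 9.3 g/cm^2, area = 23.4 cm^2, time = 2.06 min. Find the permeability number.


Formula: Permeability Number P = (V * H) / (p * A * t)
Numerator: V * H = 1783 * 13.3 = 23713.9
Denominator: p * A * t = 9.3 * 23.4 * 2.06 = 448.2972
P = 23713.9 / 448.2972 = 52.8977


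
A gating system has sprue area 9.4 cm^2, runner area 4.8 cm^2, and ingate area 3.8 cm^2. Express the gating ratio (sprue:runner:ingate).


Sprue:Runner:Ingate = 1 : 4.8/9.4 : 3.8/9.4 = 1:0.51:0.40

Final answer: 1:0.51:0.40


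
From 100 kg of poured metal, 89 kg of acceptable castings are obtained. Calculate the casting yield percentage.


Formula: Casting Yield = (W_good / W_total) * 100
Yield = (89 kg / 100 kg) * 100 = 89.0000%

89.0000%


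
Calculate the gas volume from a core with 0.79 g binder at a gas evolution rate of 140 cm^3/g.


Formula: V_gas = W_binder * gas_evolution_rate
V = 0.79 g * 140 cm^3/g = 110.6000 cm^3

Answer: 110.6000 cm^3


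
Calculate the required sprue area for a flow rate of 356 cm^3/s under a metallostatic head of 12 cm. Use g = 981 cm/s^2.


Formula: v = sqrt(2*g*h), A = Q/v
Velocity: v = sqrt(2 * 981 * 12) = sqrt(23544) = 153.4405 cm/s
Sprue area: A = Q / v = 356 / 153.4405 = 2.3201 cm^2

Final answer: 2.3201 cm^2


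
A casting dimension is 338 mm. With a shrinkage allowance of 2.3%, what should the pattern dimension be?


Formula: L_pattern = L_casting * (1 + shrinkage_rate/100)
Shrinkage factor = 1 + 2.3/100 = 1.023
L_pattern = 338 mm * 1.023 = 345.7740 mm

345.7740 mm


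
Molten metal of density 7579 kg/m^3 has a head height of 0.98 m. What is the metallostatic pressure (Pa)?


Formula: P = rho * g * h
rho * g = 7579 * 9.81 = 74349.99 N/m^3
P = 74349.99 * 0.98 = 72862.9902 Pa

72862.9902 Pa


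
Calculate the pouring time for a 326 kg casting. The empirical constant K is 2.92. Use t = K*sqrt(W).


Formula: t = K * sqrt(W)
sqrt(W) = sqrt(326) = 18.05547
t = 2.92 * 18.05547 = 52.7220 s


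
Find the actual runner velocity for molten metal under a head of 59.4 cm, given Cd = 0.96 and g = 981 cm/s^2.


Formula: v = Cd * sqrt(2 * g * h)  (Torricelli with discharge coefficient)
2*g*h = 2 * 981 * 59.4 = 116542.8 cm^2/s^2
sqrt(116542.8) = 341.38366 cm/s
v = 0.96 * 341.38366 = 327.7283 cm/s

Final answer: 327.7283 cm/s


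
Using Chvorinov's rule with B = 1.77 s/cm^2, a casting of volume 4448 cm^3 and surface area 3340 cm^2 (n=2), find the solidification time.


Formula: t_s = B * (V/A)^n  (Chvorinov's rule, n=2)
Modulus M = V/A = 4448/3340 = 1.331737 cm
M^2 = 1.331737^2 = 1.773523 cm^2
t_s = 1.77 * 1.773523 = 3.1391 s

3.1391 s


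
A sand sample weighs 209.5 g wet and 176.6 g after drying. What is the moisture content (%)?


Formula: MC = (W_wet - W_dry) / W_wet * 100
Water mass = 209.5 - 176.6 = 32.9 g
MC = 32.9 / 209.5 * 100 = 15.7041%

Final answer: 15.7041%


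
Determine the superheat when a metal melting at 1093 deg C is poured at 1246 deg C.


Formula: Superheat = T_pour - T_melt
Superheat = 1246 - 1093 = 153 deg C

Final answer: 153 deg C


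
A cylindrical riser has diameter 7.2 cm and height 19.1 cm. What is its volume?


Formula: V = pi * (D/2)^2 * H  (cylinder volume)
Radius = D/2 = 7.2/2 = 3.6 cm
V = pi * 3.6^2 * 19.1 = 777.6573 cm^3

777.6573 cm^3


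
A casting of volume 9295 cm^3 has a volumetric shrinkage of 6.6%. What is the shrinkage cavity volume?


Formula: V_shrink = V_casting * shrinkage_pct / 100
V_shrink = 9295 cm^3 * 6.6 / 100 = 613.4700 cm^3

613.4700 cm^3


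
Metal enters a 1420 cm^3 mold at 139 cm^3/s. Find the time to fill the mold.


Formula: t_fill = V_mold / Q_flow
t = 1420 cm^3 / 139 cm^3/s = 10.2158 s

Answer: 10.2158 s


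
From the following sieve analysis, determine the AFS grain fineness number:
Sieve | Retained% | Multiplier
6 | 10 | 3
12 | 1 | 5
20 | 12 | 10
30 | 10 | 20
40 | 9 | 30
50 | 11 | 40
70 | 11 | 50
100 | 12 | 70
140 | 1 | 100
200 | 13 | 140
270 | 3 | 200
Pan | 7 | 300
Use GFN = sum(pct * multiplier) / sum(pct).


Formula: GFN = sum(pct * multiplier) / sum(pct)
sum(pct * multiplier) = 7075
sum(pct) = 100
GFN = 7075 / 100 = 70.75

70.75


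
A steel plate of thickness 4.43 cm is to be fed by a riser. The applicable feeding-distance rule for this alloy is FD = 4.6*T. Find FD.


Formula: FD = 4.6 * T  (riser feeding-distance rule)
FD = 4.6 * 4.43 cm = 20.3780 cm

Final answer: 20.3780 cm


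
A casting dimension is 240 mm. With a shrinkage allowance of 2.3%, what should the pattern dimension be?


Formula: L_pattern = L_casting * (1 + shrinkage_rate/100)
Shrinkage factor = 1 + 2.3/100 = 1.023
L_pattern = 240 mm * 1.023 = 245.5200 mm

Answer: 245.5200 mm


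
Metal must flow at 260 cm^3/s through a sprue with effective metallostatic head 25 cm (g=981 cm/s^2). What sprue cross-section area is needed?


Formula: v = sqrt(2*g*h), A = Q/v
Velocity: v = sqrt(2 * 981 * 25) = sqrt(49050) = 221.4723 cm/s
Sprue area: A = Q / v = 260 / 221.4723 = 1.1740 cm^2

Final answer: 1.1740 cm^2


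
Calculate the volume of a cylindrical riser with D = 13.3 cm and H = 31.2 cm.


Formula: V = pi * (D/2)^2 * H  (cylinder volume)
Radius = D/2 = 13.3/2 = 6.65 cm
V = pi * 6.65^2 * 31.2 = 4334.5873 cm^3

Final answer: 4334.5873 cm^3


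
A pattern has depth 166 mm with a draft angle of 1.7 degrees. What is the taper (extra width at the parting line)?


Formula: taper = depth * tan(draft_angle)
tan(1.7 deg) = 0.0296793
taper = 166 mm * 0.0296793 = 4.9268 mm

4.9268 mm


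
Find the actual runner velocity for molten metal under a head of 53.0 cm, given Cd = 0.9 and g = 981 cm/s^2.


Formula: v = Cd * sqrt(2 * g * h)  (Torricelli with discharge coefficient)
2*g*h = 2 * 981 * 53.0 = 103986.0 cm^2/s^2
sqrt(103986.0) = 322.46860 cm/s
v = 0.9 * 322.46860 = 290.2217 cm/s


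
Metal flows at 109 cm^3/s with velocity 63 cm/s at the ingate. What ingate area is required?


Formula: A_ingate = Q / v  (continuity equation)
A = 109 cm^3/s / 63 cm/s = 1.7302 cm^2

1.7302 cm^2


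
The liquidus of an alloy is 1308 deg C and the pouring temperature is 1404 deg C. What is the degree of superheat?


Formula: Superheat = T_pour - T_melt
Superheat = 1404 - 1308 = 96 deg C

96 deg C


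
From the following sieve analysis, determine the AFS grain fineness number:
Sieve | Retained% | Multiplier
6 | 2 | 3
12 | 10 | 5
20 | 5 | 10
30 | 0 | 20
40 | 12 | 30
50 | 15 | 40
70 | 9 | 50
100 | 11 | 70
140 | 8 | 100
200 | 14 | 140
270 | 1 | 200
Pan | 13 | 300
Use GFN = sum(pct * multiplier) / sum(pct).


Formula: GFN = sum(pct * multiplier) / sum(pct)
sum(pct * multiplier) = 9146
sum(pct) = 100
GFN = 9146 / 100 = 91.46

Final answer: 91.46


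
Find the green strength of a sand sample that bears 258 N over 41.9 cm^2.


Formula: Compressive Strength = Force / Area
Strength = 258 N / 41.9 cm^2 = 6.1575 N/cm^2

6.1575 N/cm^2


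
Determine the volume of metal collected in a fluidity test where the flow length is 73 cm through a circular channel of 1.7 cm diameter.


Formula: V = pi * (d/2)^2 * L  (cylinder volume)
Radius = 1.7/2 = 0.85 cm
V = pi * 0.85^2 * 73 = 165.6955 cm^3

Final answer: 165.6955 cm^3


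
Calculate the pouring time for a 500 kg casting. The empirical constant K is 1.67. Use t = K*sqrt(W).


Formula: t = K * sqrt(W)
sqrt(W) = sqrt(500) = 22.36068
t = 1.67 * 22.36068 = 37.3423 s


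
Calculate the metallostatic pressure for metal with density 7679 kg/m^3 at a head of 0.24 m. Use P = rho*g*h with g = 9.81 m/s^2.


Formula: P = rho * g * h
rho * g = 7679 * 9.81 = 75330.99 N/m^3
P = 75330.99 * 0.24 = 18079.4376 Pa


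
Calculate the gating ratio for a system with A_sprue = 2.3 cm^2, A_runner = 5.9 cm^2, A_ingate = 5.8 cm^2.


Sprue:Runner:Ingate = 1 : 5.9/2.3 : 5.8/2.3 = 1:2.57:2.52


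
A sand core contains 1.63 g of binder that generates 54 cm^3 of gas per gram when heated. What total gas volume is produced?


Formula: V_gas = W_binder * gas_evolution_rate
V = 1.63 g * 54 cm^3/g = 88.0200 cm^3

88.0200 cm^3


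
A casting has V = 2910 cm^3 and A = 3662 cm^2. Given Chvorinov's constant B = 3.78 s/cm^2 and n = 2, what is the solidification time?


Formula: t_s = B * (V/A)^n  (Chvorinov's rule, n=2)
Modulus M = V/A = 2910/3662 = 0.794648 cm
M^2 = 0.794648^2 = 0.631465 cm^2
t_s = 3.78 * 0.631465 = 2.3869 s

Final answer: 2.3869 s


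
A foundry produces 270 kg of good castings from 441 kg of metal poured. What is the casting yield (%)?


Formula: Casting Yield = (W_good / W_total) * 100
Yield = (270 kg / 441 kg) * 100 = 61.2245%

Final answer: 61.2245%


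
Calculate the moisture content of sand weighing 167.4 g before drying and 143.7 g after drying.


Formula: MC = (W_wet - W_dry) / W_wet * 100
Water mass = 167.4 - 143.7 = 23.7 g
MC = 23.7 / 167.4 * 100 = 14.1577%

14.1577%


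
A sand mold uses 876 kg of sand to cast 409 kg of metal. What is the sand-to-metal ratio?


Formula: Sand-to-Metal Ratio = W_sand / W_metal
Ratio = 876 kg / 409 kg = 2.1418

Final answer: 2.1418


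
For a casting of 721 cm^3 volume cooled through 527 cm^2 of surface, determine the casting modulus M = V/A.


Formula: Casting Modulus M = V / A
M = 721 cm^3 / 527 cm^2 = 1.3681 cm

Final answer: 1.3681 cm


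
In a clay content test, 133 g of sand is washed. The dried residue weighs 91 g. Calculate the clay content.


Formula: Clay% = (W_total - W_washed) / W_total * 100
Clay mass = 133 - 91 = 42 g
Clay% = 42 / 133 * 100 = 31.5789%

31.5789%


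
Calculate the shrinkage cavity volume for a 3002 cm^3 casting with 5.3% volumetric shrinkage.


Formula: V_shrink = V_casting * shrinkage_pct / 100
V_shrink = 3002 cm^3 * 5.3 / 100 = 159.1060 cm^3

Answer: 159.1060 cm^3


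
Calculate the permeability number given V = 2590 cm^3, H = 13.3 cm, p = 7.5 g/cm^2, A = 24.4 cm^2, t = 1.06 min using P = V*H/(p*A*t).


Formula: Permeability Number P = (V * H) / (p * A * t)
Numerator: V * H = 2590 * 13.3 = 34447.0
Denominator: p * A * t = 7.5 * 24.4 * 1.06 = 193.98
P = 34447.0 / 193.98 = 177.5802

177.5802


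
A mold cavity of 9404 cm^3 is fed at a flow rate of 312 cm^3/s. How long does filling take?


Formula: t_fill = V_mold / Q_flow
t = 9404 cm^3 / 312 cm^3/s = 30.1410 s

30.1410 s


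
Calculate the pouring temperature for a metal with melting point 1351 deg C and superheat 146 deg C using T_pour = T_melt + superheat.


Formula: T_pour = T_melt + Superheat
T_pour = 1351 + 146 = 1497 deg C

Final answer: 1497 deg C


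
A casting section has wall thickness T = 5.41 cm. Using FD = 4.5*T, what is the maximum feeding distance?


Formula: FD = 4.5 * T  (riser feeding-distance rule)
FD = 4.5 * 5.41 cm = 24.3450 cm

24.3450 cm


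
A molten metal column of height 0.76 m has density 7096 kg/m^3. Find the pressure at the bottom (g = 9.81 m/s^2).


Formula: P = rho * g * h
rho * g = 7096 * 9.81 = 69611.76 N/m^3
P = 69611.76 * 0.76 = 52904.9376 Pa

52904.9376 Pa


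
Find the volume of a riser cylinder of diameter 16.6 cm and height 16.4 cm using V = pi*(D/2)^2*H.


Formula: V = pi * (D/2)^2 * H  (cylinder volume)
Radius = D/2 = 16.6/2 = 8.3 cm
V = pi * 8.3^2 * 16.4 = 3549.3588 cm^3


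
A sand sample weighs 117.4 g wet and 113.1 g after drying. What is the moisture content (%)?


Formula: MC = (W_wet - W_dry) / W_wet * 100
Water mass = 117.4 - 113.1 = 4.3 g
MC = 4.3 / 117.4 * 100 = 3.6627%

Final answer: 3.6627%


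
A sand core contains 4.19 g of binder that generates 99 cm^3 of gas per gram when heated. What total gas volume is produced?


Formula: V_gas = W_binder * gas_evolution_rate
V = 4.19 g * 99 cm^3/g = 414.8100 cm^3

414.8100 cm^3


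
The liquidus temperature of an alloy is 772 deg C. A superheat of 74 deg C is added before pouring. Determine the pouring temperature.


Formula: T_pour = T_melt + Superheat
T_pour = 772 + 74 = 846 deg C


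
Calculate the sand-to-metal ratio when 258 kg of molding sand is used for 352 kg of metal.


Formula: Sand-to-Metal Ratio = W_sand / W_metal
Ratio = 258 kg / 352 kg = 0.7330

Final answer: 0.7330


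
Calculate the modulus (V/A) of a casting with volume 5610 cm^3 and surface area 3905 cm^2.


Formula: Casting Modulus M = V / A
M = 5610 cm^3 / 3905 cm^2 = 1.4366 cm

Final answer: 1.4366 cm


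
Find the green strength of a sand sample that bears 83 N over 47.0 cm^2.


Formula: Compressive Strength = Force / Area
Strength = 83 N / 47.0 cm^2 = 1.7660 N/cm^2


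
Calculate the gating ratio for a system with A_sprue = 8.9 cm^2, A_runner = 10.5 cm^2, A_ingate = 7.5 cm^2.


Sprue:Runner:Ingate = 1 : 10.5/8.9 : 7.5/8.9 = 1:1.18:0.84


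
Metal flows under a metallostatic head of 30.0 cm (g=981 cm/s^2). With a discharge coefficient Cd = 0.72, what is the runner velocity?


Formula: v = Cd * sqrt(2 * g * h)  (Torricelli with discharge coefficient)
2*g*h = 2 * 981 * 30.0 = 58860.0 cm^2/s^2
sqrt(58860.0) = 242.61080 cm/s
v = 0.72 * 242.61080 = 174.6798 cm/s

Final answer: 174.6798 cm/s


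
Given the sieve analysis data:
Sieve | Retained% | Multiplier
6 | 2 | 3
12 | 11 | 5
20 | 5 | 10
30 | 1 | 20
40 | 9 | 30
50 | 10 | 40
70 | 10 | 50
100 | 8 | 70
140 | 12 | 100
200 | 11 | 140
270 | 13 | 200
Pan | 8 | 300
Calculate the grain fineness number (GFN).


Formula: GFN = sum(pct * multiplier) / sum(pct)
sum(pct * multiplier) = 9601
sum(pct) = 100
GFN = 9601 / 100 = 96.01

Final answer: 96.01


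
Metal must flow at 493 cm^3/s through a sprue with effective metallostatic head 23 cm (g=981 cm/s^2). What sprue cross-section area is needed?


Formula: v = sqrt(2*g*h), A = Q/v
Velocity: v = sqrt(2 * 981 * 23) = sqrt(45126) = 212.4288 cm/s
Sprue area: A = Q / v = 493 / 212.4288 = 2.3208 cm^2

Answer: 2.3208 cm^2


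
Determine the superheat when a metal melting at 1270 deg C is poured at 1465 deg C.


Formula: Superheat = T_pour - T_melt
Superheat = 1465 - 1270 = 195 deg C

Final answer: 195 deg C


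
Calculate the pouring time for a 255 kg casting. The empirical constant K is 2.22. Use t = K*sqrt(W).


Formula: t = K * sqrt(W)
sqrt(W) = sqrt(255) = 15.96872
t = 2.22 * 15.96872 = 35.4506 s

Final answer: 35.4506 s


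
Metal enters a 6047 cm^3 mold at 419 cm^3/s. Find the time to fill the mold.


Formula: t_fill = V_mold / Q_flow
t = 6047 cm^3 / 419 cm^3/s = 14.4320 s


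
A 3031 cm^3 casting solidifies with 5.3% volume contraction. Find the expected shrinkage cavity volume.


Formula: V_shrink = V_casting * shrinkage_pct / 100
V_shrink = 3031 cm^3 * 5.3 / 100 = 160.6430 cm^3

Final answer: 160.6430 cm^3


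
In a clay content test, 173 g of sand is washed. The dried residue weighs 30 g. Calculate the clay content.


Formula: Clay% = (W_total - W_washed) / W_total * 100
Clay mass = 173 - 30 = 143 g
Clay% = 143 / 173 * 100 = 82.6590%

82.6590%


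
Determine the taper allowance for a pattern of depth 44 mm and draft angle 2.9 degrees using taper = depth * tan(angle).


Formula: taper = depth * tan(draft_angle)
tan(2.9 deg) = 0.0506578
taper = 44 mm * 0.0506578 = 2.2289 mm

Final answer: 2.2289 mm


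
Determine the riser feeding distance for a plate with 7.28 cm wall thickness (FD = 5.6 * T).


Formula: FD = 5.6 * T  (riser feeding-distance rule)
FD = 5.6 * 7.28 cm = 40.7680 cm


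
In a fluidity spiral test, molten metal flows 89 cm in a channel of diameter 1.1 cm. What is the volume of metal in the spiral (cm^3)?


Formula: V = pi * (d/2)^2 * L  (cylinder volume)
Radius = 1.1/2 = 0.55 cm
V = pi * 0.55^2 * 89 = 84.5795 cm^3

84.5795 cm^3


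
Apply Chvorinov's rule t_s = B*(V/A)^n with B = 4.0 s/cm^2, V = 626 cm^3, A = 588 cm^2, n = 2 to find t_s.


Formula: t_s = B * (V/A)^n  (Chvorinov's rule, n=2)
Modulus M = V/A = 626/588 = 1.064626 cm
M^2 = 1.064626^2 = 1.133429 cm^2
t_s = 4.0 * 1.133429 = 4.5337 s


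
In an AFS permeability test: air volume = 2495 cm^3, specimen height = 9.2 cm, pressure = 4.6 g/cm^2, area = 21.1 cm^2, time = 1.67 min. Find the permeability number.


Formula: Permeability Number P = (V * H) / (p * A * t)
Numerator: V * H = 2495 * 9.2 = 22954.0
Denominator: p * A * t = 4.6 * 21.1 * 1.67 = 162.0902
P = 22954.0 / 162.0902 = 141.6125

Answer: 141.6125


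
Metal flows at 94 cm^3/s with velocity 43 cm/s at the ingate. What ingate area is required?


Formula: A_ingate = Q / v  (continuity equation)
A = 94 cm^3/s / 43 cm/s = 2.1860 cm^2

2.1860 cm^2


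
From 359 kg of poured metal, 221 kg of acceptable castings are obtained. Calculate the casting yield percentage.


Formula: Casting Yield = (W_good / W_total) * 100
Yield = (221 kg / 359 kg) * 100 = 61.5599%


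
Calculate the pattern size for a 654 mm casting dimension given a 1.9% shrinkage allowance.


Formula: L_pattern = L_casting * (1 + shrinkage_rate/100)
Shrinkage factor = 1 + 1.9/100 = 1.019
L_pattern = 654 mm * 1.019 = 666.4260 mm


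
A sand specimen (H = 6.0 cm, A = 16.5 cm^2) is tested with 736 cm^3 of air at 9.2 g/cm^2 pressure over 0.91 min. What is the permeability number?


Formula: Permeability Number P = (V * H) / (p * A * t)
Numerator: V * H = 736 * 6.0 = 4416.0
Denominator: p * A * t = 9.2 * 16.5 * 0.91 = 138.138
P = 4416.0 / 138.138 = 31.9680

Answer: 31.9680


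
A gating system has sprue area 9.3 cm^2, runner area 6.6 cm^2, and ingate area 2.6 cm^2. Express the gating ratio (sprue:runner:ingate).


Sprue:Runner:Ingate = 1 : 6.6/9.3 : 2.6/9.3 = 1:0.71:0.28

1:0.71:0.28


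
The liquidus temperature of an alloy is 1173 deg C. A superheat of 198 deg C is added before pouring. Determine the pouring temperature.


Formula: T_pour = T_melt + Superheat
T_pour = 1173 + 198 = 1371 deg C

Answer: 1371 deg C
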